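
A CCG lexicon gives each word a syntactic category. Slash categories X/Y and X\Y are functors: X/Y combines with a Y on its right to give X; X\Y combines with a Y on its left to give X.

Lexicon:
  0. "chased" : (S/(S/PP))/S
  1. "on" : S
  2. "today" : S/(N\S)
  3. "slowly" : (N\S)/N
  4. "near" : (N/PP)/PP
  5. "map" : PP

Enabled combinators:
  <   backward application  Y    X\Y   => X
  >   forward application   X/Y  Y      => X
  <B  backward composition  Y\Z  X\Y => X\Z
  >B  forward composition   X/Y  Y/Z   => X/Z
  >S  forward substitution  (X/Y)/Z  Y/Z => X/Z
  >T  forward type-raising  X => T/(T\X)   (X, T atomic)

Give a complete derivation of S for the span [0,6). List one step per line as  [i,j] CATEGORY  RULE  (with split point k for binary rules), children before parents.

[0,6] S   >
  [0,2] S/(S/PP)   >
    [0,1] "chased" : (S/(S/PP))/S
    [1,2] "on" : S
  [2,6] S/PP   >B
    [2,4] S/N   >B
      [2,3] "today" : S/(N\S)
      [3,4] "slowly" : (N\S)/N
    [4,6] N/PP   >
      [4,5] "near" : (N/PP)/PP
      [5,6] "map" : PP

[0,1] (S/(S/PP))/S  lex  "chased"
[1,2] S  lex  "on"
[0,2] S/(S/PP)  >  k=1
[2,3] S/(N\S)  lex  "today"
[3,4] (N\S)/N  lex  "slowly"
[2,4] S/N  >B  k=3
[4,5] (N/PP)/PP  lex  "near"
[5,6] PP  lex  "map"
[4,6] N/PP  >  k=5
[2,6] S/PP  >B  k=4
[0,6] S  >  k=2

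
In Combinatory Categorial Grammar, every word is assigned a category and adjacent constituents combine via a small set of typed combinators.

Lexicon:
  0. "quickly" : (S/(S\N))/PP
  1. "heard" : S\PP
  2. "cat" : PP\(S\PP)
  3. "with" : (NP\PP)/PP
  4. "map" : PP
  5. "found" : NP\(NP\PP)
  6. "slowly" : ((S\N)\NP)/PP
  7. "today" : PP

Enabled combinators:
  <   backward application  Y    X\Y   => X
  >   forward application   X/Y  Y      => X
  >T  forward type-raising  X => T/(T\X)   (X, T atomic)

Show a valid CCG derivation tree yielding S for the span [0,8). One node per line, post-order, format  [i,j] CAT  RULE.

[0,1] (S/(S\N))/PP  lex  "quickly"
[1,2] S\PP  lex  "heard"
[2,3] PP\(S\PP)  lex  "cat"
[1,3] PP  <  k=2
[0,3] S/(S\N)  >  k=1
[3,4] (NP\PP)/PP  lex  "with"
[4,5] PP  lex  "map"
[3,5] NP\PP  >  k=4
[5,6] NP\(NP\PP)  lex  "found"
[3,6] NP  <  k=5
[6,7] ((S\N)\NP)/PP  lex  "slowly"
[7,8] PP  lex  "today"
[6,8] (S\N)\NP  >  k=7
[3,8] S\N  <  k=6
[0,8] S  >  k=3

[0,8] S   >
  [0,3] S/(S\N)   >
    [0,1] "quickly" : (S/(S\N))/PP
    [1,3] PP   <
      [1,2] "heard" : S\PP
      [2,3] "cat" : PP\(S\PP)
  [3,8] S\N   <
    [3,6] NP   <
      [3,5] NP\PP   >
        [3,4] "with" : (NP\PP)/PP
        [4,5] "map" : PP
      [5,6] "found" : NP\(NP\PP)
    [6,8] (S\N)\NP   >
      [6,7] "slowly" : ((S\N)\NP)/PP
      [7,8] "today" : PP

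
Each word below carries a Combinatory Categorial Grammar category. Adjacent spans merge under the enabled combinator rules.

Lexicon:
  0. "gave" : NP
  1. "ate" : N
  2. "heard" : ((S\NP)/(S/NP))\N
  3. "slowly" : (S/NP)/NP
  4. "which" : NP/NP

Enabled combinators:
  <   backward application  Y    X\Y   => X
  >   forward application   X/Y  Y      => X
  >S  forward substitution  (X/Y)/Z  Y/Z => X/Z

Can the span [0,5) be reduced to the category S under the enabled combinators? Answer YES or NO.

YES

[0,5] S   <
  [0,1] "gave" : NP
  [1,5] S\NP   >
    [1,3] (S\NP)/(S/NP)   <
      [1,2] "ate" : N
      [2,3] "heard" : ((S\NP)/(S/NP))\N
    [3,5] S/NP   >S
      [3,4] "slowly" : (S/NP)/NP
      [4,5] "which" : NP/NP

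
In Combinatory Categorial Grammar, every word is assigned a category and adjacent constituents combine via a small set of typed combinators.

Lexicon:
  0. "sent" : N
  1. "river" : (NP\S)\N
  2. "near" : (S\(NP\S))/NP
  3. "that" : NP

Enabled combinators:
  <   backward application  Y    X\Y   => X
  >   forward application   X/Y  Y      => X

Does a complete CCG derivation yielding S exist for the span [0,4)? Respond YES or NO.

YES

[0,4] S   <
  [0,2] NP\S   <
    [0,1] "sent" : N
    [1,2] "river" : (NP\S)\N
  [2,4] S\(NP\S)   >
    [2,3] "near" : (S\(NP\S))/NP
    [3,4] "that" : NP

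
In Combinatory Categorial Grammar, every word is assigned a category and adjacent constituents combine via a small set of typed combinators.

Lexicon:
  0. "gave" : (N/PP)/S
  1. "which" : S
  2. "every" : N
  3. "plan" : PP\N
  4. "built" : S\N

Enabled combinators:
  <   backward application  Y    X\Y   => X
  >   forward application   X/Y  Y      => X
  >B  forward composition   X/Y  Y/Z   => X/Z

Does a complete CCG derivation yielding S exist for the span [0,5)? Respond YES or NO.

[0,5] S   <
  [0,4] N   >
    [0,2] N/PP   >
      [0,1] "gave" : (N/PP)/S
      [1,2] "which" : S
    [2,4] PP   <
      [2,3] "every" : N
      [3,4] "plan" : PP\N
  [4,5] "built" : S\N

YES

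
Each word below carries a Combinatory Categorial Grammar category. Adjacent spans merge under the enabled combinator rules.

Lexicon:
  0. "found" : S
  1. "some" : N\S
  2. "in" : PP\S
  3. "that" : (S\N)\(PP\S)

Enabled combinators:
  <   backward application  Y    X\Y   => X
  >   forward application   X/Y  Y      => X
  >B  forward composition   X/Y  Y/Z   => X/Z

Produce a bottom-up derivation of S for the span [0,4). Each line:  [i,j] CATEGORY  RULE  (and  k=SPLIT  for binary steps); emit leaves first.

[0,4] S   <
  [0,2] N   <
    [0,1] "found" : S
    [1,2] "some" : N\S
  [2,4] S\N   <
    [2,3] "in" : PP\S
    [3,4] "that" : (S\N)\(PP\S)

[0,1] S  lex  "found"
[1,2] N\S  lex  "some"
[0,2] N  <  k=1
[2,3] PP\S  lex  "in"
[3,4] (S\N)\(PP\S)  lex  "that"
[2,4] S\N  <  k=3
[0,4] S  <  k=2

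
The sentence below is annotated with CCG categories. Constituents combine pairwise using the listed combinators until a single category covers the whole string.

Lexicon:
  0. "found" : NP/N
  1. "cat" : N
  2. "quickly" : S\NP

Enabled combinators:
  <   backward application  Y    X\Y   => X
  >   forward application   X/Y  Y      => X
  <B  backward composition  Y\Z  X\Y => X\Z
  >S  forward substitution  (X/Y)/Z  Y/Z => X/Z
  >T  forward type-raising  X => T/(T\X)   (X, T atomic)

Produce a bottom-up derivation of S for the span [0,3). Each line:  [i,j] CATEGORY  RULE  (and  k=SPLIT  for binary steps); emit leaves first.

[0,3] S   <
  [0,2] NP   >
    [0,1] "found" : NP/N
    [1,2] "cat" : N
  [2,3] "quickly" : S\NP

[0,1] NP/N  lex  "found"
[1,2] N  lex  "cat"
[0,2] NP  >  k=1
[2,3] S\NP  lex  "quickly"
[0,3] S  <  k=2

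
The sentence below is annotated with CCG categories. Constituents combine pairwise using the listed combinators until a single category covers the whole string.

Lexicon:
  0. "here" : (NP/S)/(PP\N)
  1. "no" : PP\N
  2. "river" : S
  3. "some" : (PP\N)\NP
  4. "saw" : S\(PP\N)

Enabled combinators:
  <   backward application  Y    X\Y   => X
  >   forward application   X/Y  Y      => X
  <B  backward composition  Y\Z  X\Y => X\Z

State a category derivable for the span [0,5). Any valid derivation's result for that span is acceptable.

[0,5] S   <
  [0,3] NP   >
    [0,2] NP/S   >
      [0,1] "here" : (NP/S)/(PP\N)
      [1,2] "no" : PP\N
    [2,3] "river" : S
  [3,5] S\NP   <B
    [3,4] "some" : (PP\N)\NP
    [4,5] "saw" : S\(PP\N)

S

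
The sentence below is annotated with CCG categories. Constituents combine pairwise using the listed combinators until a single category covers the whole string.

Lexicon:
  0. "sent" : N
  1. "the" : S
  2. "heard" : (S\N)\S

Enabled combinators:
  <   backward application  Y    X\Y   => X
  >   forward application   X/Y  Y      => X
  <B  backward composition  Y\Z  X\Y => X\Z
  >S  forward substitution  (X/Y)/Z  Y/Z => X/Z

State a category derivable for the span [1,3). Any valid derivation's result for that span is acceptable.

S\N

[0,3] S   <
  [0,1] "sent" : N
  [1,3] S\N   <
    [1,2] "the" : S
    [2,3] "heard" : (S\N)\S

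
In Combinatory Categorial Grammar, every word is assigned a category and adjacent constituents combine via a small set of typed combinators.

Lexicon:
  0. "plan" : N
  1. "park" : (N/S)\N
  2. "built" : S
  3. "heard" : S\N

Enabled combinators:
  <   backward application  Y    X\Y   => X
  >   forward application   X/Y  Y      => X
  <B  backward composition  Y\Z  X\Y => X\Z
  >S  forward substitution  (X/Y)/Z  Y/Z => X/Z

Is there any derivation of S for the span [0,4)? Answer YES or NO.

YES

[0,4] S   <
  [0,3] N   >
    [0,2] N/S   <
      [0,1] "plan" : N
      [1,2] "park" : (N/S)\N
    [2,3] "built" : S
  [3,4] "heard" : S\N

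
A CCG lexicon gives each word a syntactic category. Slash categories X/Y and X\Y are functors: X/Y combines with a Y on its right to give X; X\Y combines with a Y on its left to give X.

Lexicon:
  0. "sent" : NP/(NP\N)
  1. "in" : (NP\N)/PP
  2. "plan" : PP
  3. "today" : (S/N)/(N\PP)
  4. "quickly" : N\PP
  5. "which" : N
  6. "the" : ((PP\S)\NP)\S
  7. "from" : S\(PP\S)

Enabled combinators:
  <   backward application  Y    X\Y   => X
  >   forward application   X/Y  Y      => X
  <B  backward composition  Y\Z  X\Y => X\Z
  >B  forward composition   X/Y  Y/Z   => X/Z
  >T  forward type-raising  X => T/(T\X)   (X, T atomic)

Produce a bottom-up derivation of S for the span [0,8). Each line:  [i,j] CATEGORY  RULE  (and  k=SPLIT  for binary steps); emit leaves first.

[0,8] S   <
  [0,3] NP   >
    [0,1] "sent" : NP/(NP\N)
    [1,3] NP\N   >
      [1,2] "in" : (NP\N)/PP
      [2,3] "plan" : PP
  [3,8] S\NP   <B
    [3,7] (PP\S)\NP   <
      [3,6] S   >
        [3,5] S/N   >
          [3,4] "today" : (S/N)/(N\PP)
          [4,5] "quickly" : N\PP
        [5,6] "which" : N
      [6,7] "the" : ((PP\S)\NP)\S
    [7,8] "from" : S\(PP\S)

[0,1] NP/(NP\N)  lex  "sent"
[1,2] (NP\N)/PP  lex  "in"
[2,3] PP  lex  "plan"
[1,3] NP\N  >  k=2
[0,3] NP  >  k=1
[3,4] (S/N)/(N\PP)  lex  "today"
[4,5] N\PP  lex  "quickly"
[3,5] S/N  >  k=4
[5,6] N  lex  "which"
[3,6] S  >  k=5
[6,7] ((PP\S)\NP)\S  lex  "the"
[3,7] (PP\S)\NP  <  k=6
[7,8] S\(PP\S)  lex  "from"
[3,8] S\NP  <B  k=7
[0,8] S  <  k=3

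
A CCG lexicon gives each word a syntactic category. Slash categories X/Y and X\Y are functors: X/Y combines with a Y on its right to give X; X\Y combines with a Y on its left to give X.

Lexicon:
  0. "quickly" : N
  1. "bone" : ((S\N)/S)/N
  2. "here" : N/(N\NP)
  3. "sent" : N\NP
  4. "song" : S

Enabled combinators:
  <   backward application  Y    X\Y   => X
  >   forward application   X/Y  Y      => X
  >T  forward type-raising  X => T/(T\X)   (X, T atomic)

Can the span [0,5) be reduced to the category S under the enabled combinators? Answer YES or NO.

[0,5] S   <
  [0,1] "quickly" : N
  [1,5] S\N   >
    [1,4] (S\N)/S   >
      [1,2] "bone" : ((S\N)/S)/N
      [2,4] N   >
        [2,3] "here" : N/(N\NP)
        [3,4] "sent" : N\NP
    [4,5] "song" : S

YES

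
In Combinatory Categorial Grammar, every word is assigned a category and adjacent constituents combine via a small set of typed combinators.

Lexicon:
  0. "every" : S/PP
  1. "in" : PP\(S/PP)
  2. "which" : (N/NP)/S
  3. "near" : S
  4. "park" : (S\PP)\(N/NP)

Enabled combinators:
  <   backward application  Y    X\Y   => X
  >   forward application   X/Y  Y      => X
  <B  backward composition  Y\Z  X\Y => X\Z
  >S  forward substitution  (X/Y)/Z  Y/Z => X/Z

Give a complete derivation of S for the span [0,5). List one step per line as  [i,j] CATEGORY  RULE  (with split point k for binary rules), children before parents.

[0,5] S   <
  [0,2] PP   <
    [0,1] "every" : S/PP
    [1,2] "in" : PP\(S/PP)
  [2,5] S\PP   <
    [2,4] N/NP   >
      [2,3] "which" : (N/NP)/S
      [3,4] "near" : S
    [4,5] "park" : (S\PP)\(N/NP)

[0,1] S/PP  lex  "every"
[1,2] PP\(S/PP)  lex  "in"
[0,2] PP  <  k=1
[2,3] (N/NP)/S  lex  "which"
[3,4] S  lex  "near"
[2,4] N/NP  >  k=3
[4,5] (S\PP)\(N/NP)  lex  "park"
[2,5] S\PP  <  k=4
[0,5] S  <  k=2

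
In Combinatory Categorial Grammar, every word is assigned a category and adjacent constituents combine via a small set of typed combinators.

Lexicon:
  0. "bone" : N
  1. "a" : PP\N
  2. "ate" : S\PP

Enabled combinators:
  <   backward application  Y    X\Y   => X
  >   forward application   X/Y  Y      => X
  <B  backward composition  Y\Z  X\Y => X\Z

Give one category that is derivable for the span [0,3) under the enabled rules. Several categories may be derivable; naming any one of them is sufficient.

[0,3] S   <
  [0,2] PP   <
    [0,1] "bone" : N
    [1,2] "a" : PP\N
  [2,3] "ate" : S\PP

S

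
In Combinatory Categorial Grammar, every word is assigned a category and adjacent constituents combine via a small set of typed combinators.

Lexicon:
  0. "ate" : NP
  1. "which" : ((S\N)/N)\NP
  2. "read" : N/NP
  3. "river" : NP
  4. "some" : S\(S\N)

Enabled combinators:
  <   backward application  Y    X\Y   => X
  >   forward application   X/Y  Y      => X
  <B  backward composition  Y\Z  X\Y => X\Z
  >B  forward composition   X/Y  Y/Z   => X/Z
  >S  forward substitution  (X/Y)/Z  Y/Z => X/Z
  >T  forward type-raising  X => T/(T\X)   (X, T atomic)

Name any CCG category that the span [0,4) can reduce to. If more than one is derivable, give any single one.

S\N

[0,5] S   <
  [0,4] S\N   >
    [0,2] (S\N)/N   <
      [0,1] "ate" : NP
      [1,2] "which" : ((S\N)/N)\NP
    [2,4] N   >
      [2,3] "read" : N/NP
      [3,4] "river" : NP
  [4,5] "some" : S\(S\N)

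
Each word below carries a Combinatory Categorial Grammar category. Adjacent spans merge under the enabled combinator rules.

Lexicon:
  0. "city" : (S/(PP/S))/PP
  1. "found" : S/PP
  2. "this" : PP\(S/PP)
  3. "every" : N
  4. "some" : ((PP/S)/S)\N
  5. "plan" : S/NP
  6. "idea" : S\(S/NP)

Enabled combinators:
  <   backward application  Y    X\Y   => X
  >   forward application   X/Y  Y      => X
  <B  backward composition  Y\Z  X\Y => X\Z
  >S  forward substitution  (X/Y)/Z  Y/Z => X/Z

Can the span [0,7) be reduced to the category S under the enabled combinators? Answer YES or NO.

YES

[0,7] S   >
  [0,3] S/(PP/S)   >
    [0,1] "city" : (S/(PP/S))/PP
    [1,3] PP   <
      [1,2] "found" : S/PP
      [2,3] "this" : PP\(S/PP)
  [3,7] PP/S   >
    [3,5] (PP/S)/S   <
      [3,4] "every" : N
      [4,5] "some" : ((PP/S)/S)\N
    [5,7] S   <
      [5,6] "plan" : S/NP
      [6,7] "idea" : S\(S/NP)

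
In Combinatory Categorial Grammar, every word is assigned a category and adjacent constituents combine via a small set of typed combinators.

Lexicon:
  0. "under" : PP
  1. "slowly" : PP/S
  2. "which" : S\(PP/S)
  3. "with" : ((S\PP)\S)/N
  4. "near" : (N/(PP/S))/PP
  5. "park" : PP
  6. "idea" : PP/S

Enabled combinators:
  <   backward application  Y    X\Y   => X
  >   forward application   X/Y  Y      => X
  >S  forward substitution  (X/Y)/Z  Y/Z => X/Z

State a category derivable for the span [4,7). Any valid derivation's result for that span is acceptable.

N

[0,7] S   <
  [0,1] "under" : PP
  [1,7] S\PP   <
    [1,3] S   <
      [1,2] "slowly" : PP/S
      [2,3] "which" : S\(PP/S)
    [3,7] (S\PP)\S   >
      [3,4] "with" : ((S\PP)\S)/N
      [4,7] N   >
        [4,6] N/(PP/S)   >
          [4,5] "near" : (N/(PP/S))/PP
          [5,6] "park" : PP
        [6,7] "idea" : PP/S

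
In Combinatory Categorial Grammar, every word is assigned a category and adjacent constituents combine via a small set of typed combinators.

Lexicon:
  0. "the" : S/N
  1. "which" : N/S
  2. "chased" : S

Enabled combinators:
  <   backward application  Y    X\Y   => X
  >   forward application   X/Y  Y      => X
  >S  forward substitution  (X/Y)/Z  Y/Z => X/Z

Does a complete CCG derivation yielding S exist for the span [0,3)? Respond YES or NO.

YES

[0,3] S   >
  [0,1] "the" : S/N
  [1,3] N   >
    [1,2] "which" : N/S
    [2,3] "chased" : S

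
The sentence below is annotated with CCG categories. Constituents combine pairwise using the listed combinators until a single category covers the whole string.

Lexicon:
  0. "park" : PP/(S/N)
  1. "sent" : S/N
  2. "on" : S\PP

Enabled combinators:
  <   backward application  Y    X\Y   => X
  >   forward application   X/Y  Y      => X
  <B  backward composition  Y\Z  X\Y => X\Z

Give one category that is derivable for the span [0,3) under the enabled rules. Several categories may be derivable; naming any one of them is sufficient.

S

[0,3] S   <
  [0,2] PP   >
    [0,1] "park" : PP/(S/N)
    [1,2] "sent" : S/N
  [2,3] "on" : S\PP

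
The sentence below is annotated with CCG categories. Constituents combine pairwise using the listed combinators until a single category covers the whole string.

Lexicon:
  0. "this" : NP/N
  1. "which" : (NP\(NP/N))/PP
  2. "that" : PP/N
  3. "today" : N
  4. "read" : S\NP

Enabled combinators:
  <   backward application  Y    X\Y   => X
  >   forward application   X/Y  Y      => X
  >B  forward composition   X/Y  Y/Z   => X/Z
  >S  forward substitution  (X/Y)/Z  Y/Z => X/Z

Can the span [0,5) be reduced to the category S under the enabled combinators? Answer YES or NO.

[0,5] S   <
  [0,4] NP   <
    [0,1] "this" : NP/N
    [1,4] NP\(NP/N)   >
      [1,2] "which" : (NP\(NP/N))/PP
      [2,4] PP   >
        [2,3] "that" : PP/N
        [3,4] "today" : N
  [4,5] "read" : S\NP

YES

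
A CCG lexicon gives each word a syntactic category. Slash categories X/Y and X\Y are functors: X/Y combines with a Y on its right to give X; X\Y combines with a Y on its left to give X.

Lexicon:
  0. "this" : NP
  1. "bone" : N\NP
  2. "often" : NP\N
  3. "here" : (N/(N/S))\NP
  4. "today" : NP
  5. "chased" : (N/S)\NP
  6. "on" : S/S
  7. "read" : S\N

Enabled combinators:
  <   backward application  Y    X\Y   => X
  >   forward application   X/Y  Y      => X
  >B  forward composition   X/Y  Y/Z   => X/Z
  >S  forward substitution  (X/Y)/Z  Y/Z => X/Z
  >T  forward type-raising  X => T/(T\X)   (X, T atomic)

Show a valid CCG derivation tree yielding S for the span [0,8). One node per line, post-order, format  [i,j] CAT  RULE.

[0,8] S   <
  [0,7] N   >
    [0,4] N/(N/S)   <
      [0,3] NP   <
        [0,2] N   >
          [0,1] N/(N\NP)   >T
            [0,1] "this" : NP
          [1,2] "bone" : N\NP
        [2,3] "often" : NP\N
      [3,4] "here" : (N/(N/S))\NP
    [4,7] N/S   >B
      [4,6] N/S   <
        [4,5] "today" : NP
        [5,6] "chased" : (N/S)\NP
      [6,7] "on" : S/S
  [7,8] "read" : S\N

[0,1] NP  lex  "this"
[0,1] N/(N\NP)  >T
[1,2] N\NP  lex  "bone"
[0,2] N  >  k=1
[2,3] NP\N  lex  "often"
[0,3] NP  <  k=2
[3,4] (N/(N/S))\NP  lex  "here"
[0,4] N/(N/S)  <  k=3
[4,5] NP  lex  "today"
[5,6] (N/S)\NP  lex  "chased"
[4,6] N/S  <  k=5
[6,7] S/S  lex  "on"
[4,7] N/S  >B  k=6
[0,7] N  >  k=4
[7,8] S\N  lex  "read"
[0,8] S  <  k=7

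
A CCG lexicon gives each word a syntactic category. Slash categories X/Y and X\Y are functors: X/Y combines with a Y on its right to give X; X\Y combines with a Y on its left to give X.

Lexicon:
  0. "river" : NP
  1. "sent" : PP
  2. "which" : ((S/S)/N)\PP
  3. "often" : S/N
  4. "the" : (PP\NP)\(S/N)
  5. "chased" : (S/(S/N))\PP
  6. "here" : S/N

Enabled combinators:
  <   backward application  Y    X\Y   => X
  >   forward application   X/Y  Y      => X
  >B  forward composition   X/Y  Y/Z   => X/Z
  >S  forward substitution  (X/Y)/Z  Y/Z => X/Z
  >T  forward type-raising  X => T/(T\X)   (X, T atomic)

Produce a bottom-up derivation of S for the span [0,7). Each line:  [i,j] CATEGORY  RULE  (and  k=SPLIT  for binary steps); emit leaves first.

[0,1] NP  lex  "river"
[1,2] PP  lex  "sent"
[2,3] ((S/S)/N)\PP  lex  "which"
[1,3] (S/S)/N  <  k=2
[3,4] S/N  lex  "often"
[1,4] S/N  >S  k=3
[4,5] (PP\NP)\(S/N)  lex  "the"
[1,5] PP\NP  <  k=4
[0,5] PP  <  k=1
[5,6] (S/(S/N))\PP  lex  "chased"
[0,6] S/(S/N)  <  k=5
[6,7] S/N  lex  "here"
[0,7] S  >  k=6

[0,7] S   >
  [0,6] S/(S/N)   <
    [0,5] PP   <
      [0,1] "river" : NP
      [1,5] PP\NP   <
        [1,4] S/N   >S
          [1,3] (S/S)/N   <
            [1,2] "sent" : PP
            [2,3] "which" : ((S/S)/N)\PP
          [3,4] "often" : S/N
        [4,5] "the" : (PP\NP)\(S/N)
    [5,6] "chased" : (S/(S/N))\PP
  [6,7] "here" : S/N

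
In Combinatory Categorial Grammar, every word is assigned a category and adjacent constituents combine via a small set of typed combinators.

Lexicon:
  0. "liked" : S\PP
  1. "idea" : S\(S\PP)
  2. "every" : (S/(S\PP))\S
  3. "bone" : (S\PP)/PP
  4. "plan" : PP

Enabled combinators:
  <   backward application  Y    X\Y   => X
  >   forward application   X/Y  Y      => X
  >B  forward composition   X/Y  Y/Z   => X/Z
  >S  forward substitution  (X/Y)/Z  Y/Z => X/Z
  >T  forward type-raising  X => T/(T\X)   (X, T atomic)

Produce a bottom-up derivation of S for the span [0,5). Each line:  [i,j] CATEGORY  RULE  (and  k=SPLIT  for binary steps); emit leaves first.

[0,1] S\PP  lex  "liked"
[1,2] S\(S\PP)  lex  "idea"
[0,2] S  <  k=1
[2,3] (S/(S\PP))\S  lex  "every"
[0,3] S/(S\PP)  <  k=2
[3,4] (S\PP)/PP  lex  "bone"
[4,5] PP  lex  "plan"
[3,5] S\PP  >  k=4
[0,5] S  >  k=3

[0,5] S   >
  [0,3] S/(S\PP)   <
    [0,2] S   <
      [0,1] "liked" : S\PP
      [1,2] "idea" : S\(S\PP)
    [2,3] "every" : (S/(S\PP))\S
  [3,5] S\PP   >
    [3,4] "bone" : (S\PP)/PP
    [4,5] "plan" : PP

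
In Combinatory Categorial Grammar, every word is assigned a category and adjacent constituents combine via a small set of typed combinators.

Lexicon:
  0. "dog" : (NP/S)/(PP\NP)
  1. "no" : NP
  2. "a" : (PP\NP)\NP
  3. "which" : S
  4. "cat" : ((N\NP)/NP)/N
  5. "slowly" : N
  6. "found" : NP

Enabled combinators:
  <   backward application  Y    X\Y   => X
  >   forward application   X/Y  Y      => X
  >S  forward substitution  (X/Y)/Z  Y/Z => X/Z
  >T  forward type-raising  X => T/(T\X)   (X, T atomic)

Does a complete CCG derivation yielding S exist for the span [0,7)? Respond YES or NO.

NO

(NP/S)/(PP\NP) NP (PP\NP)\NP S ((N\NP)/NP)/N N NP
CKY chart[0,7] = {N, N/(N\N), NP/(NP\N), PP/(PP\N), S/(S\N)}; S ∉ chart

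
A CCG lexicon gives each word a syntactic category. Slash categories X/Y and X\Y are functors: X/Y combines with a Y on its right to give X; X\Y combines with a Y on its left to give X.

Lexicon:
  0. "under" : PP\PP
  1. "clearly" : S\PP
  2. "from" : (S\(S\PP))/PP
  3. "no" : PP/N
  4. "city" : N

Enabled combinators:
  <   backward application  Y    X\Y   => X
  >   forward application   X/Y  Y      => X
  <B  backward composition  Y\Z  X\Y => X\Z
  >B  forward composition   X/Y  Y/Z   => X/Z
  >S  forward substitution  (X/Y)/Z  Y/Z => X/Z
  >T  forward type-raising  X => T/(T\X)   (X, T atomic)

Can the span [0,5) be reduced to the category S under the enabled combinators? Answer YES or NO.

YES

[0,5] S   <
  [0,2] S\PP   <B
    [0,1] "under" : PP\PP
    [1,2] "clearly" : S\PP
  [2,5] S\(S\PP)   >
    [2,3] "from" : (S\(S\PP))/PP
    [3,5] PP   >
      [3,4] "no" : PP/N
      [4,5] "city" : N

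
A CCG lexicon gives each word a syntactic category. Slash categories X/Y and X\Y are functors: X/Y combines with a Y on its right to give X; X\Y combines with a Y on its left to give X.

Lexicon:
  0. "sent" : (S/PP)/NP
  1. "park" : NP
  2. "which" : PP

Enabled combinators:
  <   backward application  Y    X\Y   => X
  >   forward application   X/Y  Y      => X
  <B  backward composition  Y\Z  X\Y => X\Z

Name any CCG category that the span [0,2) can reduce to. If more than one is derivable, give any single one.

S/PP

[0,3] S   >
  [0,2] S/PP   >
    [0,1] "sent" : (S/PP)/NP
    [1,2] "park" : NP
  [2,3] "which" : PP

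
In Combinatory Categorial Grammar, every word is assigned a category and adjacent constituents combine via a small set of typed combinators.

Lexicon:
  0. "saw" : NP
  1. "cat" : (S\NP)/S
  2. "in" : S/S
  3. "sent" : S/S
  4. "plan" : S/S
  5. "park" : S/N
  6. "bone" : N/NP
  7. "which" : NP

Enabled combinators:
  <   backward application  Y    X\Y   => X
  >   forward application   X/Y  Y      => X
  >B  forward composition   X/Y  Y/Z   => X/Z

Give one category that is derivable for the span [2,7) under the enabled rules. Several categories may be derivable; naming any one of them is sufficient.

S/NP

[0,8] S   <
  [0,1] "saw" : NP
  [1,8] S\NP   >
    [1,2] "cat" : (S\NP)/S
    [2,8] S   >
      [2,7] S/NP   >B
        [2,3] "in" : S/S
        [3,7] S/NP   >B
          [3,5] S/S   >B
            [3,4] "sent" : S/S
            [4,5] "plan" : S/S
          [5,7] S/NP   >B
            [5,6] "park" : S/N
            [6,7] "bone" : N/NP
      [7,8] "which" : NP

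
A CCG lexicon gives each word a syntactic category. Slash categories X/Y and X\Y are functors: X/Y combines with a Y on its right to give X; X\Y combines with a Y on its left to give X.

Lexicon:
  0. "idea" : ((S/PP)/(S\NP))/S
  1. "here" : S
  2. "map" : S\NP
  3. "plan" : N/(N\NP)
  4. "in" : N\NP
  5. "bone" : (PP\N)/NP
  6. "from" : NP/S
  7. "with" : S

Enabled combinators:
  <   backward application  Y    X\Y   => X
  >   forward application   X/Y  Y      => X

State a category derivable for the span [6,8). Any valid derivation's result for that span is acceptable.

[0,8] S   >
  [0,3] S/PP   >
    [0,2] (S/PP)/(S\NP)   >
      [0,1] "idea" : ((S/PP)/(S\NP))/S
      [1,2] "here" : S
    [2,3] "map" : S\NP
  [3,8] PP   <
    [3,5] N   >
      [3,4] "plan" : N/(N\NP)
      [4,5] "in" : N\NP
    [5,8] PP\N   >
      [5,6] "bone" : (PP\N)/NP
      [6,8] NP   >
        [6,7] "from" : NP/S
        [7,8] "with" : S

NP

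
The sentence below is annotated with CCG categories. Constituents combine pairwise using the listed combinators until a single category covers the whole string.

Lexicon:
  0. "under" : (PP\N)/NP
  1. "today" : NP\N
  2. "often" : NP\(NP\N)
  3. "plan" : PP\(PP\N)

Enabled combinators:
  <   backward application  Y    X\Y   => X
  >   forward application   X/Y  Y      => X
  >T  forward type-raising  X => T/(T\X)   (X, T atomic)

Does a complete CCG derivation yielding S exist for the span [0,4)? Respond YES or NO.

(PP\N)/NP NP\N NP\(NP\N) PP\(PP\N)
CKY chart[0,4] = {N/(N\PP), NP/(NP\PP), PP, PP/(PP\PP), S/(S\PP)}; S ∉ chart

NO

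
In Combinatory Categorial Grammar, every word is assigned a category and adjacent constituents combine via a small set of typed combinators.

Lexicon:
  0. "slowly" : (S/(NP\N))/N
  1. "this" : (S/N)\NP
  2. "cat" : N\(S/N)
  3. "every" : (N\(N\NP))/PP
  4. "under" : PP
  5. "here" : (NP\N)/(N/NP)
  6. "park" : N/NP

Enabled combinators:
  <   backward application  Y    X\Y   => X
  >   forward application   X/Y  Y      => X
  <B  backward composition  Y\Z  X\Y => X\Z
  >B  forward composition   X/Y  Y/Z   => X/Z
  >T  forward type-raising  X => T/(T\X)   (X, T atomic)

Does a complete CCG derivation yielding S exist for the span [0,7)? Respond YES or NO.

YES

[0,7] S   >
  [0,5] S/(NP\N)   >
    [0,1] "slowly" : (S/(NP\N))/N
    [1,5] N   <
      [1,3] N\NP   <B
        [1,2] "this" : (S/N)\NP
        [2,3] "cat" : N\(S/N)
      [3,5] N\(N\NP)   >
        [3,4] "every" : (N\(N\NP))/PP
        [4,5] "under" : PP
  [5,7] NP\N   >
    [5,6] "here" : (NP\N)/(N/NP)
    [6,7] "park" : N/NP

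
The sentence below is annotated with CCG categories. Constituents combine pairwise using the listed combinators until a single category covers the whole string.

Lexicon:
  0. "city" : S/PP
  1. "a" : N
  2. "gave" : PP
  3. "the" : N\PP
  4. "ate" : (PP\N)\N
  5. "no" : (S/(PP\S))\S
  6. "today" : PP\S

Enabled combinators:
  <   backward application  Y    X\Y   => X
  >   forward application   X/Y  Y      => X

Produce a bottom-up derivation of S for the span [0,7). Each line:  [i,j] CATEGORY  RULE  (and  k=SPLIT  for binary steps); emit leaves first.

[0,7] S   >
  [0,6] S/(PP\S)   <
    [0,5] S   >
      [0,1] "city" : S/PP
      [1,5] PP   <
        [1,2] "a" : N
        [2,5] PP\N   <
          [2,4] N   <
            [2,3] "gave" : PP
            [3,4] "the" : N\PP
          [4,5] "ate" : (PP\N)\N
    [5,6] "no" : (S/(PP\S))\S
  [6,7] "today" : PP\S

[0,1] S/PP  lex  "city"
[1,2] N  lex  "a"
[2,3] PP  lex  "gave"
[3,4] N\PP  lex  "the"
[2,4] N  <  k=3
[4,5] (PP\N)\N  lex  "ate"
[2,5] PP\N  <  k=4
[1,5] PP  <  k=2
[0,5] S  >  k=1
[5,6] (S/(PP\S))\S  lex  "no"
[0,6] S/(PP\S)  <  k=5
[6,7] PP\S  lex  "today"
[0,7] S  >  k=6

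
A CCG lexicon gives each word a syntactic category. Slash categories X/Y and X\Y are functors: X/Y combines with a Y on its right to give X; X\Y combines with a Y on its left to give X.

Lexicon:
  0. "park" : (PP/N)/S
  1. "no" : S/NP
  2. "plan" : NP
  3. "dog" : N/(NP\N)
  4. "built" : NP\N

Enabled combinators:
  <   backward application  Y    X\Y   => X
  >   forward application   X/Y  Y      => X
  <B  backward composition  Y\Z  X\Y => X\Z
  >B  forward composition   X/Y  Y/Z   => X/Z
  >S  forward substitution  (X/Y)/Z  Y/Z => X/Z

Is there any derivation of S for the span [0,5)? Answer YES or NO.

NO

(PP/N)/S S/NP NP N/(NP\N) NP\N
CKY chart[0,5] = {PP}; S ∉ chart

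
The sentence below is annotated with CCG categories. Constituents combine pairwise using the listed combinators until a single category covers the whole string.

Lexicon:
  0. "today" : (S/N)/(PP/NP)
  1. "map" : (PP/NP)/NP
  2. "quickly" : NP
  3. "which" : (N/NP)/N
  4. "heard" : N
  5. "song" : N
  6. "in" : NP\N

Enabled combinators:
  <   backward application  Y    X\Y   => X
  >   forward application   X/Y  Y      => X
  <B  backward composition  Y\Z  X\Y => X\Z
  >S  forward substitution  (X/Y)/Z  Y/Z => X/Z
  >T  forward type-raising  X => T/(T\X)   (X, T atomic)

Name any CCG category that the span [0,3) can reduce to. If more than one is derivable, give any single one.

S/N

[0,7] S   >
  [0,3] S/N   >
    [0,1] "today" : (S/N)/(PP/NP)
    [1,3] PP/NP   >
      [1,2] "map" : (PP/NP)/NP
      [2,3] "quickly" : NP
  [3,7] N   >
    [3,5] N/NP   >
      [3,4] "which" : (N/NP)/N
      [4,5] "heard" : N
    [5,7] NP   >
      [5,6] NP/(NP\N)   >T
        [5,6] "song" : N
      [6,7] "in" : NP\N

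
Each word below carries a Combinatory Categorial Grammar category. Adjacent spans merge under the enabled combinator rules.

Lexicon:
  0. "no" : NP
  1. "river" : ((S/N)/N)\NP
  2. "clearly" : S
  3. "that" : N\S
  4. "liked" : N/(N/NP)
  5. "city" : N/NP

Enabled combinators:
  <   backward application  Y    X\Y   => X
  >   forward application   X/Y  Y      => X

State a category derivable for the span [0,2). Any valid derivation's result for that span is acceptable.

(S/N)/N

[0,6] S   >
  [0,4] S/N   >
    [0,2] (S/N)/N   <
      [0,1] "no" : NP
      [1,2] "river" : ((S/N)/N)\NP
    [2,4] N   <
      [2,3] "clearly" : S
      [3,4] "that" : N\S
  [4,6] N   >
    [4,5] "liked" : N/(N/NP)
    [5,6] "city" : N/NP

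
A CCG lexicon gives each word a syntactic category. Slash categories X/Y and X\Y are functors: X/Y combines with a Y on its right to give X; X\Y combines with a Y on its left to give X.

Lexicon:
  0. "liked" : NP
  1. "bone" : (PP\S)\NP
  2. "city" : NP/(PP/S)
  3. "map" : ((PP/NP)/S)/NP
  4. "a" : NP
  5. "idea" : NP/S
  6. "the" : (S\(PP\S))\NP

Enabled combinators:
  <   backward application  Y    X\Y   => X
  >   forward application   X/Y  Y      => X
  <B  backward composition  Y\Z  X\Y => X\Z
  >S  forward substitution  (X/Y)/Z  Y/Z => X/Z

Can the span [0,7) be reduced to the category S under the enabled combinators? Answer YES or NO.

[0,7] S   <
  [0,2] PP\S   <
    [0,1] "liked" : NP
    [1,2] "bone" : (PP\S)\NP
  [2,7] S\(PP\S)   <
    [2,6] NP   >
      [2,3] "city" : NP/(PP/S)
      [3,6] PP/S   >S
        [3,5] (PP/NP)/S   >
          [3,4] "map" : ((PP/NP)/S)/NP
          [4,5] "a" : NP
        [5,6] "idea" : NP/S
    [6,7] "the" : (S\(PP\S))\NP

YES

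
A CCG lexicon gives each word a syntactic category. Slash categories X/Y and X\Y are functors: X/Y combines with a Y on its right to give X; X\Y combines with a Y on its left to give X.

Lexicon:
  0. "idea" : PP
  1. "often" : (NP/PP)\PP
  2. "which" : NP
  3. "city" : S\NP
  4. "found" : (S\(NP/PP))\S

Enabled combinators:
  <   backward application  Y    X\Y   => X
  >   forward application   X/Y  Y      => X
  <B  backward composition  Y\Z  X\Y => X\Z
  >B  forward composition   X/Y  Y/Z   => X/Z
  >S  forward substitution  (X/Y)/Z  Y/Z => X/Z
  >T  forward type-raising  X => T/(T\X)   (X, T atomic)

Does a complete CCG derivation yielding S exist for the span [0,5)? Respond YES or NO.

[0,5] S   <
  [0,1] "idea" : PP
  [1,5] S\PP   <B
    [1,2] "often" : (NP/PP)\PP
    [2,5] S\(NP/PP)   <
      [2,4] S   >
        [2,3] S/(S\NP)   >T
          [2,3] "which" : NP
        [3,4] "city" : S\NP
      [4,5] "found" : (S\(NP/PP))\S

YES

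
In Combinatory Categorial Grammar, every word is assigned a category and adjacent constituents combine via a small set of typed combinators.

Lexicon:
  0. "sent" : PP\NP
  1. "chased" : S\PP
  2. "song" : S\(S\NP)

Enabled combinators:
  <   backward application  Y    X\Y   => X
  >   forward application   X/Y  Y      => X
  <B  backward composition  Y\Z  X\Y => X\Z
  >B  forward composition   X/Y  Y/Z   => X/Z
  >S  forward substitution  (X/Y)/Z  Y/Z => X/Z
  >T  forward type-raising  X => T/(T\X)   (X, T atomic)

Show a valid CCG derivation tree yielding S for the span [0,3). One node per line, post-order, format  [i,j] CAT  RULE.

[0,1] PP\NP  lex  "sent"
[1,2] S\PP  lex  "chased"
[0,2] S\NP  <B  k=1
[2,3] S\(S\NP)  lex  "song"
[0,3] S  <  k=2

[0,3] S   <
  [0,2] S\NP   <B
    [0,1] "sent" : PP\NP
    [1,2] "chased" : S\PP
  [2,3] "song" : S\(S\NP)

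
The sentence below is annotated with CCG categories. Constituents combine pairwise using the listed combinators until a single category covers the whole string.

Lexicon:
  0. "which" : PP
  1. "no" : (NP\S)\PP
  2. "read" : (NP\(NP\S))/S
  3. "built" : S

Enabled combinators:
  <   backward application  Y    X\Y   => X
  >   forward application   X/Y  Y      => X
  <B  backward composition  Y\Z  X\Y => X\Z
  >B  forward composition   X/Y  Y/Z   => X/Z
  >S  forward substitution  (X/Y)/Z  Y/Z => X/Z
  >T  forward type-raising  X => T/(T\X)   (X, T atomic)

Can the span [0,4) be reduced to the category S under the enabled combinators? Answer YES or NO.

NO

PP (NP\S)\PP (NP\(NP\S))/S S
CKY chart[0,4] = {N/(N\NP), NP, NP/(NP\NP), PP/(PP\NP), S/(S\NP)}; S ∉ chart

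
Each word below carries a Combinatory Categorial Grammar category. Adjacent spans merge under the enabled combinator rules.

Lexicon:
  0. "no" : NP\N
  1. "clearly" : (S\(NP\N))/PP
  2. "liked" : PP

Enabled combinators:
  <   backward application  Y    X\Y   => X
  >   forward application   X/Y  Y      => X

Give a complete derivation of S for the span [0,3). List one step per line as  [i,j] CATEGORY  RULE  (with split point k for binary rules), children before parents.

[0,1] NP\N  lex  "no"
[1,2] (S\(NP\N))/PP  lex  "clearly"
[2,3] PP  lex  "liked"
[1,3] S\(NP\N)  >  k=2
[0,3] S  <  k=1

[0,3] S   <
  [0,1] "no" : NP\N
  [1,3] S\(NP\N)   >
    [1,2] "clearly" : (S\(NP\N))/PP
    [2,3] "liked" : PP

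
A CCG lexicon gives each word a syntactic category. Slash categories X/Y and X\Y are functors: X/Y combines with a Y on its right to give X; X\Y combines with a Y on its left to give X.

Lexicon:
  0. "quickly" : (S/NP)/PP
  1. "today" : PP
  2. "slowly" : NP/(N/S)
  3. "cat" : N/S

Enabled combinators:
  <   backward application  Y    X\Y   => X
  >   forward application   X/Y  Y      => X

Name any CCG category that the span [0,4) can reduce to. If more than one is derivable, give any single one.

[0,4] S   >
  [0,2] S/NP   >
    [0,1] "quickly" : (S/NP)/PP
    [1,2] "today" : PP
  [2,4] NP   >
    [2,3] "slowly" : NP/(N/S)
    [3,4] "cat" : N/S

S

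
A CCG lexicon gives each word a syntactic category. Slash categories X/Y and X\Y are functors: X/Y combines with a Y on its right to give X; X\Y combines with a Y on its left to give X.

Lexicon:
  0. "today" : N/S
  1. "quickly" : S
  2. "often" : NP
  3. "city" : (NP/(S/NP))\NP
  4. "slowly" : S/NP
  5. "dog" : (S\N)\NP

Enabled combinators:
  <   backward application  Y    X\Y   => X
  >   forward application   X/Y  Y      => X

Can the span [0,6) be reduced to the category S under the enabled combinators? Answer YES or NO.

[0,6] S   <
  [0,2] N   >
    [0,1] "today" : N/S
    [1,2] "quickly" : S
  [2,6] S\N   <
    [2,5] NP   >
      [2,4] NP/(S/NP)   <
        [2,3] "often" : NP
        [3,4] "city" : (NP/(S/NP))\NP
      [4,5] "slowly" : S/NP
    [5,6] "dog" : (S\N)\NP

YES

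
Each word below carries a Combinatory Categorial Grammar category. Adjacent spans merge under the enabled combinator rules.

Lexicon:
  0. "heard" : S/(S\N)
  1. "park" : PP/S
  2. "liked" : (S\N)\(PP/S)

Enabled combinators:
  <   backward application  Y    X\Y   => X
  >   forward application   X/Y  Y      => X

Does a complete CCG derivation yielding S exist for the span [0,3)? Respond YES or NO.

YES

[0,3] S   >
  [0,1] "heard" : S/(S\N)
  [1,3] S\N   <
    [1,2] "park" : PP/S
    [2,3] "liked" : (S\N)\(PP/S)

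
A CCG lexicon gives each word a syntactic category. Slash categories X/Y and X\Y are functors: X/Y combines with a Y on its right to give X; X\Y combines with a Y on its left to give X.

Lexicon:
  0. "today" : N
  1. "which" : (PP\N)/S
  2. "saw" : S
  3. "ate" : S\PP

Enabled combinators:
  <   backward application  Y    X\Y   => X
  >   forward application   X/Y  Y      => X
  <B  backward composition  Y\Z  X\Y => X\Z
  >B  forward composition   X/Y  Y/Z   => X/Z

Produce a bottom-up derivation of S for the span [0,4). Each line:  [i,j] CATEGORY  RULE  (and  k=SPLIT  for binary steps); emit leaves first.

[0,1] N  lex  "today"
[1,2] (PP\N)/S  lex  "which"
[2,3] S  lex  "saw"
[1,3] PP\N  >  k=2
[3,4] S\PP  lex  "ate"
[1,4] S\N  <B  k=3
[0,4] S  <  k=1

[0,4] S   <
  [0,1] "today" : N
  [1,4] S\N   <B
    [1,3] PP\N   >
      [1,2] "which" : (PP\N)/S
      [2,3] "saw" : S
    [3,4] "ate" : S\PP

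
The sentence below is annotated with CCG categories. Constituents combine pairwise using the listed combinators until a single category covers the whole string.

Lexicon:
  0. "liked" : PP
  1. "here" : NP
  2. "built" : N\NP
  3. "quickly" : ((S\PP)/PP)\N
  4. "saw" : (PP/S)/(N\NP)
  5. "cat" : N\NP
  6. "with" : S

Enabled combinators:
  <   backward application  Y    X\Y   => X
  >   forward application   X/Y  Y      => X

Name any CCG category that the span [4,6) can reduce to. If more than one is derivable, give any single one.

[0,7] S   <
  [0,1] "liked" : PP
  [1,7] S\PP   >
    [1,4] (S\PP)/PP   <
      [1,3] N   <
        [1,2] "here" : NP
        [2,3] "built" : N\NP
      [3,4] "quickly" : ((S\PP)/PP)\N
    [4,7] PP   >
      [4,6] PP/S   >
        [4,5] "saw" : (PP/S)/(N\NP)
        [5,6] "cat" : N\NP
      [6,7] "with" : S

PP/S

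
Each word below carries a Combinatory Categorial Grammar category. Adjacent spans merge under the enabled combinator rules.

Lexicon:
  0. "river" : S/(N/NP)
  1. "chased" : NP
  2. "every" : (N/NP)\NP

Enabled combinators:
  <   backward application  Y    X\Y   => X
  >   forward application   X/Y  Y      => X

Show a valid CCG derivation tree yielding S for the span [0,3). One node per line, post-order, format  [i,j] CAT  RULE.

[0,3] S   >
  [0,1] "river" : S/(N/NP)
  [1,3] N/NP   <
    [1,2] "chased" : NP
    [2,3] "every" : (N/NP)\NP

[0,1] S/(N/NP)  lex  "river"
[1,2] NP  lex  "chased"
[2,3] (N/NP)\NP  lex  "every"
[1,3] N/NP  <  k=2
[0,3] S  >  k=1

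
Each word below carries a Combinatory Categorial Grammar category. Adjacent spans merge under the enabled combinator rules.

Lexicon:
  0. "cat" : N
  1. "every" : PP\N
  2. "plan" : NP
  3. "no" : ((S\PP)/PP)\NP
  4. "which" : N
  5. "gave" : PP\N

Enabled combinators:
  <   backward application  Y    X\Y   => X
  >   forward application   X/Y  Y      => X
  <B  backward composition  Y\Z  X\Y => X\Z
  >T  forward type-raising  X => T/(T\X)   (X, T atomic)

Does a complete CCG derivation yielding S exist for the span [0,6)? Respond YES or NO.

[0,6] S   <
  [0,2] PP   <
    [0,1] "cat" : N
    [1,2] "every" : PP\N
  [2,6] S\PP   >
    [2,4] (S\PP)/PP   <
      [2,3] "plan" : NP
      [3,4] "no" : ((S\PP)/PP)\NP
    [4,6] PP   <
      [4,5] "which" : N
      [5,6] "gave" : PP\N

YES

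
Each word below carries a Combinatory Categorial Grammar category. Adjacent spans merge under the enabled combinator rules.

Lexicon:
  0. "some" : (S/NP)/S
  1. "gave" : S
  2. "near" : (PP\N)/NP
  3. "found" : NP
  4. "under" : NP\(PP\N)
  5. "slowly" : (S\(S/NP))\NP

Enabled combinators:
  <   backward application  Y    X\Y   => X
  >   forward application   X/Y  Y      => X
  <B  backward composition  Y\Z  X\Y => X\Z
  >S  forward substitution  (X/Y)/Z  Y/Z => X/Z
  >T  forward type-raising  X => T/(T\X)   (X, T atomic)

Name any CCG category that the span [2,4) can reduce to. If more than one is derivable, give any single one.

PP\N

[0,6] S   <
  [0,2] S/NP   >
    [0,1] "some" : (S/NP)/S
    [1,2] "gave" : S
  [2,6] S\(S/NP)   <
    [2,5] NP   <
      [2,4] PP\N   >
        [2,3] "near" : (PP\N)/NP
        [3,4] "found" : NP
      [4,5] "under" : NP\(PP\N)
    [5,6] "slowly" : (S\(S/NP))\NP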